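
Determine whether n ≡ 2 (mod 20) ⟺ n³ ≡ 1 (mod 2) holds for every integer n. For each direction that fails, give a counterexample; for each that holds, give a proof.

Both directions fail.

(⟹) This fails: take n = 2. Then 2 ≡ 2 (mod 20), but 2³ = 8 ≡ 0 (mod 2), not 1.

(⟸) This fails: take n = 1. Then 1³ = 1 ≡ 1 (mod 2), yet 1 ≡ 1 (mod 20), not 2.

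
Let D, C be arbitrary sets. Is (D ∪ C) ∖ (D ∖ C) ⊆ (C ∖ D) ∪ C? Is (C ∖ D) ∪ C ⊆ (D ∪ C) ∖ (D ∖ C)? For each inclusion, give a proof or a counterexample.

Both inclusions hold.

(⟹) Let x ∈ (D ∪ C) ∖ (D ∖ C). Then either x ∈ C and x ∉ D; or x ∈ D ∩ C. In each case x ∈ (C ∖ D) ∪ C, so (D ∪ C) ∖ (D ∖ C) ⊆ (C ∖ D) ∪ C.

(⟸) Let x ∈ (C ∖ D) ∪ C. Then either x ∈ C and x ∉ D; or x ∈ D ∩ C. In each case x ∈ (D ∪ C) ∖ (D ∖ C), so (C ∖ D) ∪ C ⊆ (D ∪ C) ∖ (D ∖ C).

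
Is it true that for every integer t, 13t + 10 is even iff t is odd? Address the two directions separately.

(→) This fails: t = 0 gives 13t + 10 = 10, which is even, but 0 is even, not odd.

(←) This also fails: t = 5 is odd, but 13t + 10 = 75 is odd, not even.

Neither direction holds.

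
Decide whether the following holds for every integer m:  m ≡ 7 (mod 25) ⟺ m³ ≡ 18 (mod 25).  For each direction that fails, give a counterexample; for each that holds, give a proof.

Equivalent; both directions hold.

Forward direction. Suppose m ≡ 7 (mod 25). Write m = 25j + 7. Then (25j + 7)³ = 15625j³ + 13125j² + 3675j + 343 = 25(625j³ + 525j² + 147j + 13) + 18, so m³ ≡ 18 (mod 25).

Converse. Suppose m³ ≡ 18 (mod 25). The only residue r in {0, …, 24} with r³ ≡ 18 (mod 25) is r = 7, so m ≡ 7 (mod 25).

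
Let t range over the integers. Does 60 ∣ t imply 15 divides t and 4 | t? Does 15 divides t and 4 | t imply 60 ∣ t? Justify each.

(⟹) If 60 ∣ t, write t = 60q. Since 60 = 4·15, t = 15·(4q), so 15 ∣ t; and since 60 = 15·4, t = 4·(15q), so 4 ∣ t.

(⟸) Suppose 15 ∣ t and 4 ∣ t. Any common multiple of 15 and 4 is a multiple of their lcm; here gcd(15, 4) = 1, so lcm(15, 4) = 15·4 = 60, so 60 ∣ t.

Both directions hold.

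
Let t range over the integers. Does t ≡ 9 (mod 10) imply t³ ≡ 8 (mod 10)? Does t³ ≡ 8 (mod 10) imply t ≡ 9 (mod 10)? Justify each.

(⟹) This fails: take t = 9. Then 9 ≡ 9 (mod 10), but 9³ = 729 ≡ 9 (mod 10), not 8.

(⟸) This fails: take t = 2. Then 2³ = 8 ≡ 8 (mod 10), yet 2 ≡ 2 (mod 10), not 9.

Neither direction holds.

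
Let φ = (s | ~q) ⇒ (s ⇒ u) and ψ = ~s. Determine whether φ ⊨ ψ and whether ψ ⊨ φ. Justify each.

Only the reverse direction holds.

(⇐) Assume the antecedent. If s is true, the antecedent cannot hold. If s is false, (s | ~q) ⇒ (s ⇒ u) reduces to true regardless of the other variables. Either way (s | ~q) ⇒ (s ⇒ u) holds.

(⇒) This fails. Under s = T, q = F, u = T, the left side is true but the right side is false.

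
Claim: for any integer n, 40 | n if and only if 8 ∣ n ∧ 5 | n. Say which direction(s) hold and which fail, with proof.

[⇒] If 40 ∣ n, write n = 40q. Since 40 = 5·8, n = 8·(5q), so 8 ∣ n; and since 40 = 8·5, n = 5·(8q), so 5 ∣ n.

[⇐] Suppose 8 ∣ n and 5 ∣ n. Any common multiple of 8 and 5 is a multiple of their lcm; here gcd(8, 5) = 1, so lcm(8, 5) = 8·5 = 40, so 40 ∣ n.

The biconditional holds.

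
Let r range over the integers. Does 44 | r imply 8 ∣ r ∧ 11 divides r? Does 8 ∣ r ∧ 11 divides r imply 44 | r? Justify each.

Only the reverse direction holds.

(⟹) This fails: take r = 44. Certainly 44 ∣ 44, but 8 ∤ 44.

(⟸) Suppose 8 ∣ r and 11 ∣ r. Any common multiple of 8 and 11 is a multiple of their lcm; here gcd(8, 11) = 1, so lcm(8, 11) = 8·11 = 88, so 88 ∣ r. Since 44 ∣ 88, it follows that 44 ∣ r.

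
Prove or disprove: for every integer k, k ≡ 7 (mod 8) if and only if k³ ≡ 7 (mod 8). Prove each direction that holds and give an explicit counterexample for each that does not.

Equivalent; both directions hold.

(⇐) Suppose k³ ≡ 7 (mod 8). The only residue r in {0, …, 7} with r³ ≡ 7 (mod 8) is r = 7, so k ≡ 7 (mod 8).

(⇒) Suppose k ≡ 7 (mod 8). Write k = 8j + 7. Then (8j + 7)³ = 512j³ + 1344j² + 1176j + 343 = 8(64j³ + 168j² + 147j + 42) + 7, so k³ ≡ 7 (mod 8).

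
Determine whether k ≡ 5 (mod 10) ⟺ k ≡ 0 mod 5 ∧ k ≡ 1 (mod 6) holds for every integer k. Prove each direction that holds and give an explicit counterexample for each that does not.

Not equivalent: only (⇐) holds.

(⇒) This fails: k = 5 gives 5 ≡ 5 (mod 10) but 5 ≡ 5 (mod 6), so the conjunction on the right does not hold.

(⇐) Conversely, if k ≡ 0 (mod 5) and k ≡ 1 (mod 6), then by the Chinese remainder theorem k ≡ 25 (mod 30). Since 25 ≡ 5 (mod 10) and 10 ∣ 30, we get k ≡ 5 (mod 10).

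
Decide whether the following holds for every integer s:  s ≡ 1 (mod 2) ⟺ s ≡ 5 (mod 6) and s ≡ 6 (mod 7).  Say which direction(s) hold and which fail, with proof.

Only the reverse direction holds.

Converse. If s ≡ 5 (mod 6) and s ≡ 6 (mod 7), then by the Chinese remainder theorem s ≡ 41 (mod 42). Since 41 ≡ 1 (mod 2) and 2 ∣ 42, we get s ≡ 1 (mod 2).

Forward direction. This fails: s = 1 gives 1 ≡ 1 (mod 2) but 1 ≡ 1 (mod 6), so the conjunction on the right does not hold.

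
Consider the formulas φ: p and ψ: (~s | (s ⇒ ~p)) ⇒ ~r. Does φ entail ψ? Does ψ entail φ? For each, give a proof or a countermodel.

Both directions fail.

(⟹) This fails. Under p = T, r = T, s = F, the left side is true but the right side is false.

(⟸) This fails. Under p = F, r = F, s = F, the left side is false but the right side is true.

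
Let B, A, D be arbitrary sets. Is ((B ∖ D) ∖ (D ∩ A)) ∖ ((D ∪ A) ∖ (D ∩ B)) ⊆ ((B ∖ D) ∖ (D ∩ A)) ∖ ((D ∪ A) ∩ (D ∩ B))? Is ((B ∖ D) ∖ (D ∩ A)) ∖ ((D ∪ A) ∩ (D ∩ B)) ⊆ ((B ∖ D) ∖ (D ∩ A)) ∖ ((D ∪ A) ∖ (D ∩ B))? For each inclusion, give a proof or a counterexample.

(⊆) Let x ∈ ((B ∖ D) ∖ (D ∩ A)) ∖ ((D ∪ A) ∖ (D ∩ B)). Then x ∈ B and x ∉ A, D, from which x ∈ ((B ∖ D) ∖ (D ∩ A)) ∖ ((D ∪ A) ∩ (D ∩ B)).

(⊇) This inclusion fails. Take B = {1}, A = {1}, D = ∅; then 1 ∈ ((B ∖ D) ∖ (D ∩ A)) ∖ ((D ∪ A) ∩ (D ∩ B)) but 1 ∉ ((B ∖ D) ∖ (D ∩ A)) ∖ ((D ∪ A) ∖ (D ∩ B)).

(⊆) holds; (⊇) fails.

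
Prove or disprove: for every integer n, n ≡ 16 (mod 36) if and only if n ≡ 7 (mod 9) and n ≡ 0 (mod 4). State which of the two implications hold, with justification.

Forward direction. Suppose n ≡ 16 (mod 36); write n = 36j + 16. Since 9 ∣ 36, reducing mod 9 gives n ≡ 16 ≡ 7 (mod 9); since 4 ∣ 36, reducing mod 4 gives n ≡ 16 ≡ 0 (mod 4).

Converse. If n ≡ 7 (mod 9) and n ≡ 0 (mod 4), then by the Chinese remainder theorem n ≡ 16 (mod 36). This is exactly n ≡ 16 (mod 36).

The biconditional holds.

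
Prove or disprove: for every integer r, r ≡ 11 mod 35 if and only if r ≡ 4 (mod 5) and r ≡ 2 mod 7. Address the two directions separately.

(⇒) fails and (⇐) fails.

Forward direction. This fails: r = 11 gives 11 ≡ 11 (mod 35) but 11 ≡ 1 (mod 5), so the conjunction on the right does not hold.

Converse. This fails: r = 9 satisfies both congruences on the right (9 ≡ 4 mod 5 and 9 ≡ 2 mod 7) yet 9 ≡ 9 (mod 35), not 11.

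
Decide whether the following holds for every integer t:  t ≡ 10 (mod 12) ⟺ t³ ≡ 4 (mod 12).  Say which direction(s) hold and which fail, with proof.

(⟸) This fails: take t = 4. Then 4³ = 64 ≡ 4 (mod 12), yet 4 ≡ 4 (mod 12), not 10.

(⟹) Suppose t ≡ 10 (mod 12). Write t = 12j + 10. Then (12j + 10)³ = 1728j³ + 4320j² + 3600j + 1000 = 12(144j³ + 360j² + 300j + 83) + 4, so t³ ≡ 4 (mod 12).

Only the forward implication holds.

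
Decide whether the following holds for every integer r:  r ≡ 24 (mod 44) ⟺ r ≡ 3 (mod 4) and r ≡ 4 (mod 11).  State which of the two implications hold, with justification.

Neither implication holds.

(→) This fails: r = 24 gives 24 ≡ 24 (mod 44) but 24 ≡ 0 (mod 4), so the conjunction on the right does not hold.

(←) This fails: r = 15 satisfies both congruences on the right (15 ≡ 3 mod 4 and 15 ≡ 4 mod 11) yet 15 ≡ 15 (mod 44), not 24.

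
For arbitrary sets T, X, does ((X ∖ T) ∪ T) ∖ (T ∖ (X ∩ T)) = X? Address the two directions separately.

(⊆) Let x ∈ ((X ∖ T) ∪ T) ∖ (T ∖ (X ∩ T)). Then either x ∈ X and x ∉ T; or x ∈ T ∩ X. In each case x ∈ X, so ((X ∖ T) ∪ T) ∖ (T ∖ (X ∩ T)) ⊆ X.

(⊇) Let x ∈ X. Then either x ∈ X and x ∉ T; or x ∈ T ∩ X. In each case x ∈ ((X ∖ T) ∪ T) ∖ (T ∖ (X ∩ T)), so X ⊆ ((X ∖ T) ∪ T) ∖ (T ∖ (X ∩ T)).

Both inclusions hold; the sets are equal.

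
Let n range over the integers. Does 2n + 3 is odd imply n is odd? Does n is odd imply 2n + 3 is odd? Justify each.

Not equivalent: only (⇐) holds.

(→) This fails: take n = 0. Then 2n + 3 = 3, which is odd, yet n = 0 is even, not odd.

(←) Suppose n is odd. Since 2 is even, 2n is even for every n, so 2n + 3 has the same parity as 3, which is odd. Hence 2n + 3 is odd.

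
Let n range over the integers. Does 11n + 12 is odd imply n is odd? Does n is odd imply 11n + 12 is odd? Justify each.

The biconditional holds.

(→) Suppose 11n + 12 is odd. Since 11 is odd, 11n and n have the same parity, so 11n + 12 ≡ n + 12 (mod 2). As 12 is even, 11n + 12 is odd exactly when n is odd. Thus n is odd.

(←) Conversely, suppose n is odd; write n = 2j + 1. Then 11n + 12 = 11·(2j + 1) + 12 = 2·11j + 23, which is odd.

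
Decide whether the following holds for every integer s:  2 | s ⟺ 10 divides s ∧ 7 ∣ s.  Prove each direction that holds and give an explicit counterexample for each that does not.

Forward direction. This fails: take s = 2. Certainly 2 ∣ 2, but 10 ∤ 2.

Converse. Suppose 10 ∣ s and 7 ∣ s. Any common multiple of 10 and 7 is a multiple of their lcm; here gcd(10, 7) = 1, so lcm(10, 7) = 10·7 = 70, so 70 ∣ s. Since 2 ∣ 70, it follows that 2 ∣ s.

Not equivalent: only (⇐) holds.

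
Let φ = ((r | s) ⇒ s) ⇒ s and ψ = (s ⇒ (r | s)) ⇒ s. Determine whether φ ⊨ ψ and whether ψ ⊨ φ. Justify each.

[⇒] This fails. Under r = T, s = F, the left side is true but the right side is false.

[⇐] Assume the antecedent. If r is true, ((r | s) ⇒ s) ⇒ s reduces to true regardless of the other variables. If r is false, the antecedent forces (r = F, s = T), and ((r | s) ⇒ s) ⇒ s holds there. Either way ((r | s) ⇒ s) ⇒ s holds.

The forward direction fails; the converse holds.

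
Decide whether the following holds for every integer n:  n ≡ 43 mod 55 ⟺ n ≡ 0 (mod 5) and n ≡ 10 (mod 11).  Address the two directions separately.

(⇒) fails and (⇐) fails.

(→) This fails: n = 43 gives 43 ≡ 43 (mod 55) but 43 ≡ 3 (mod 5), so the conjunction on the right does not hold.

(←) This fails: n = 10 satisfies both congruences on the right (10 ≡ 0 mod 5 and 10 ≡ 10 mod 11) yet 10 ≡ 10 (mod 55), not 43.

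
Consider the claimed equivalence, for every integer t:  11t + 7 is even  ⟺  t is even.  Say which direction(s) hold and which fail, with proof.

Neither direction holds.

[⇒] This fails: t = 7 gives 11t + 7 = 84, which is even, but 7 is odd, not even.

[⇐] This also fails: t = 0 is even, but 11t + 7 = 7 is odd, not even.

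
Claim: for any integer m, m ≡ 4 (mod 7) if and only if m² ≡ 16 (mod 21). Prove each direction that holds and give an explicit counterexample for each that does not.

Neither implication holds.

(⟹) This fails: take m = 18. Then 18 ≡ 4 (mod 7), but 18² = 324 ≡ 9 (mod 21), not 16.

(⟸) This fails: take m = 10. Then 10² = 100 ≡ 16 (mod 21), yet 10 ≡ 3 (mod 7), not 4.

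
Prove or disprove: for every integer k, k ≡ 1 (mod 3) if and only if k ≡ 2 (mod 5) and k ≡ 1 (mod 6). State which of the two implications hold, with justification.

(⇒) fails; (⇐) holds.

[⇒] This fails: k = 1 gives 1 ≡ 1 (mod 3) but 1 ≡ 1 (mod 5), so the conjunction on the right does not hold.

[⇐] Conversely, if k ≡ 2 (mod 5) and k ≡ 1 (mod 6), then by the Chinese remainder theorem k ≡ 7 (mod 30). Since 7 ≡ 1 (mod 3) and 3 ∣ 30, we get k ≡ 1 (mod 3).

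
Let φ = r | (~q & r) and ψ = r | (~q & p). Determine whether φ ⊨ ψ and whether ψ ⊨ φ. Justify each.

[⇒] Assume the antecedent. If q is true, the antecedent forces (q = T, r = T, p = F) or (q = T, r = T, p = T), and r | (~q & p) holds there. If q is false, the antecedent forces (q = F, r = T, p = F) or (q = F, r = T, p = T), and r | (~q & p) holds there. Either way r | (~q & p) holds.

[⇐] This fails. Under q = F, r = F, p = T, the left side is false but the right side is true.

The forward direction holds; the converse fails.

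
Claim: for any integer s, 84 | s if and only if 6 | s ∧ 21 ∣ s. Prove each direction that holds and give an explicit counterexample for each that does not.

Only the forward direction holds.

(⟹) If 84 ∣ s, write s = 84q. Since 84 = 14·6, s = 6·(14q), so 6 ∣ s; and since 84 = 4·21, s = 21·(4q), so 21 ∣ s.

(⟸) This fails: take s = 42. Both 6 ∣ 42 and 21 ∣ 42, yet 42 is not a multiple of 84 (since 42 = 0·84 + 42), so 84 ∤ 42.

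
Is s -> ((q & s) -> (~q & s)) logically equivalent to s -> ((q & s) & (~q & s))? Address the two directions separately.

Not equivalent: only (⇐) holds.

[⇒] This fails. Under q = F, s = T, the left side is true but the right side is false.

[⇐] Assume the antecedent. If q is true, the antecedent forces (q = T, s = F), and s -> ((q & s) -> (~q & s)) holds there. If q is false, s -> ((q & s) -> (~q & s)) reduces to true regardless of the other variables. Either way s -> ((q & s) -> (~q & s)) holds.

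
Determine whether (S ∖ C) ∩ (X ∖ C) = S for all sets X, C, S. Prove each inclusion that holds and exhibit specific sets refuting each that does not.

(⊆) Let x ∈ (S ∖ C) ∩ (X ∖ C). Then x ∈ X ∩ S and x ∉ C, from which x ∈ S.

(⊇) This inclusion fails. Take X = ∅, C = ∅, S = {1}; then 1 ∈ S but 1 ∉ (S ∖ C) ∩ (X ∖ C).

The sets are not equal: only the forward inclusion holds.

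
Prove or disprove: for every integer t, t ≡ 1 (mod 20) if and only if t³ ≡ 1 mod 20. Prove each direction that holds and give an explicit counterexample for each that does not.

(⟸) Suppose t³ ≡ 1 (mod 20). The only residue r in {0, …, 19} with r³ ≡ 1 (mod 20) is r = 1, so t ≡ 1 (mod 20).

(⟹) Suppose t ≡ 1 (mod 20). Write t = 20j + 1. Then (20j + 1)³ = 8000j³ + 1200j² + 60j + 1 = 20(400j³ + 60j² + 3j) + 1, so t³ ≡ 1 (mod 20).

Equivalent; both directions hold.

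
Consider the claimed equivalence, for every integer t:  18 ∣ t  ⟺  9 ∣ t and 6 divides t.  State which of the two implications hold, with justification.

Converse. Suppose 9 ∣ t and 6 ∣ t. Any common multiple of 9 and 6 is a multiple of their lcm; here lcm(9, 6) = 9·6/gcd(9, 6) = 54/3 = 18, so 18 ∣ t.

Forward direction. If 18 ∣ t, write t = 18q. Since 18 = 2·9, t = 9·(2q), so 9 ∣ t; and since 18 = 3·6, t = 6·(3q), so 6 ∣ t.

Both implications hold.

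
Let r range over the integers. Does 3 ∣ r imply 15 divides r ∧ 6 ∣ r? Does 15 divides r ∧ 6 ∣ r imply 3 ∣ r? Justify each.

(⇒) This fails: take r = 3. Certainly 3 ∣ 3, but 15 ∤ 3.

(⇐) Suppose 15 ∣ r and 6 ∣ r. Any common multiple of 15 and 6 is a multiple of their lcm; here lcm(15, 6) = 15·6/gcd(15, 6) = 90/3 = 30, so 30 ∣ r. Since 3 ∣ 30, it follows that 3 ∣ r.

The forward direction fails; the converse holds.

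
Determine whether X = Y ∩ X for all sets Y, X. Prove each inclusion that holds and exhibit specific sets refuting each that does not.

(⊆) fails; (⊇) holds.

(⊇) Let x ∈ Y ∩ X. Then x ∈ Y ∩ X, from which x ∈ X.

(⊆) This inclusion fails. Take Y = ∅, X = {1}; then 1 ∈ X but 1 ∉ Y ∩ X.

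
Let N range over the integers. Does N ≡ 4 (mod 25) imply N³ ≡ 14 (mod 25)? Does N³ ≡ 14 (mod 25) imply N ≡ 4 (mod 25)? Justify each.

The biconditional holds.

(⟹) Suppose N ≡ 4 (mod 25). Write N = 25j + 4. Then (25j + 4)³ = 15625j³ + 7500j² + 1200j + 64 = 25(625j³ + 300j² + 48j + 2) + 14, so N³ ≡ 14 (mod 25).

(⟸) Conversely, suppose N³ ≡ 14 (mod 25). The only residue r in {0, …, 24} with r³ ≡ 14 (mod 25) is r = 4, so N ≡ 4 (mod 25).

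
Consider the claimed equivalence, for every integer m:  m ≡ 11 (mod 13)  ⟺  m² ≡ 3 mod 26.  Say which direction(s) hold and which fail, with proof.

(⇒) fails and (⇐) fails.

(→) This fails: take m = 11. Then 11 ≡ 11 (mod 13), but 11² = 121 ≡ 17 (mod 26), not 3.

(←) This fails: take m = 9. Then 9² = 81 ≡ 3 (mod 26), yet 9 ≡ 9 (mod 13), not 11.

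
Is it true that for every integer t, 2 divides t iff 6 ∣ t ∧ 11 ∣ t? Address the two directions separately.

Only the reverse direction holds.

(⟸) Suppose 6 ∣ t and 11 ∣ t. Any common multiple of 6 and 11 is a multiple of their lcm; here gcd(6, 11) = 1, so lcm(6, 11) = 6·11 = 66, so 66 ∣ t. Since 2 ∣ 66, it follows that 2 ∣ t.

(⟹) This fails: take t = 2. Certainly 2 ∣ 2, but 6 ∤ 2.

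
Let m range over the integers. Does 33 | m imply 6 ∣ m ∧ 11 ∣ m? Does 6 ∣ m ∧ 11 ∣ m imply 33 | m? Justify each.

(⟹) This fails: take m = 33. Certainly 33 ∣ 33, but 6 ∤ 33.

(⟸) Suppose 6 ∣ m and 11 ∣ m. Any common multiple of 6 and 11 is a multiple of their lcm; here gcd(6, 11) = 1, so lcm(6, 11) = 6·11 = 66, so 66 ∣ m. Since 33 ∣ 66, it follows that 33 ∣ m.

Only the converse holds.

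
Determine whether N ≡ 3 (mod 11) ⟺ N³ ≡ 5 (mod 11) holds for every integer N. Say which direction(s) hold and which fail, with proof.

Both directions hold.

[⇒] Suppose N ≡ 3 (mod 11). Write N = 11j + 3. Then (11j + 3)³ = 1331j³ + 1089j² + 297j + 27 = 11(121j³ + 99j² + 27j + 2) + 5, so N³ ≡ 5 (mod 11).

[⇐] For the converse, argue contrapositively. If N ≢ 3 (mod 11), then N is congruent to one of 0, 1, 2, 4, 5, 6, 7, 8, 9, 10 modulo 11, and these give N³ ≡ 0, 1, 8, 9, 4, 7, 2, 6, 3, 10 respectively — never 5.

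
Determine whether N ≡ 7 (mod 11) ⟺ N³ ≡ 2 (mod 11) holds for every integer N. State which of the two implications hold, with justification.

Forward direction. Suppose N ≡ 7 (mod 11). Write N = 11j + 7. Then (11j + 7)³ = 1331j³ + 2541j² + 1617j + 343 = 11(121j³ + 231j² + 147j + 31) + 2, so N³ ≡ 2 (mod 11).

Converse. Suppose N³ ≡ 2 (mod 11). The only residue r in {0, …, 10} with r³ ≡ 2 (mod 11) is r = 7, so N ≡ 7 (mod 11).

Equivalent; both directions hold.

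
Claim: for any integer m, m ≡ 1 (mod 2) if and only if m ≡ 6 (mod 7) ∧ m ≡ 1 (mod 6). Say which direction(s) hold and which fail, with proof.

(←) If m ≡ 6 (mod 7) and m ≡ 1 (mod 6), then by the Chinese remainder theorem m ≡ 13 (mod 42). Since 13 ≡ 1 (mod 2) and 2 ∣ 42, we get m ≡ 1 (mod 2).

(→) This fails: m = 1 gives 1 ≡ 1 (mod 2) but 1 ≡ 1 (mod 7), so the conjunction on the right does not hold.

Only the converse holds.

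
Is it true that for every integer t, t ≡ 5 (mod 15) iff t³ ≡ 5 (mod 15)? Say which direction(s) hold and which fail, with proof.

Forward direction. Suppose t ≡ 5 (mod 15). Write t = 15j + 5. Then (15j + 5)³ = 3375j³ + 3375j² + 1125j + 125 = 15(225j³ + 225j² + 75j + 8) + 5, so t³ ≡ 5 (mod 15).

Converse. Suppose t³ ≡ 5 (mod 15). The only residue r in {0, …, 14} with r³ ≡ 5 (mod 15) is r = 5, so t ≡ 5 (mod 15).

Both directions hold; the statement is true.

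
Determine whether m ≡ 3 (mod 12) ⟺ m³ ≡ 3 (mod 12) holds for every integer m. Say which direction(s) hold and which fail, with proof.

Both implications hold.

[⇒] Suppose m ≡ 3 (mod 12). Write m = 12j + 3. Then (12j + 3)³ = 1728j³ + 1296j² + 324j + 27 = 12(144j³ + 108j² + 27j + 2) + 3, so m³ ≡ 3 (mod 12).

[⇐] Conversely, suppose m³ ≡ 3 (mod 12). The only residue r in {0, …, 11} with r³ ≡ 3 (mod 12) is r = 3, so m ≡ 3 (mod 12).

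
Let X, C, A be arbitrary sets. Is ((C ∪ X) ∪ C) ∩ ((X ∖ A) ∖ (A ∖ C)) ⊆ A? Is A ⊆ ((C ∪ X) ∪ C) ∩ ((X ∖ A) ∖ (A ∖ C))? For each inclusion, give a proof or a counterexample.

(⊆) This inclusion fails. Take X = {1}, C = ∅, A = ∅; then 1 ∈ ((C ∪ X) ∪ C) ∩ ((X ∖ A) ∖ (A ∖ C)) but 1 ∉ A.

(⊇) This inclusion fails. Take X = ∅, C = ∅, A = {1}; then 1 ∈ A but 1 ∉ ((C ∪ X) ∪ C) ∩ ((X ∖ A) ∖ (A ∖ C)).

Neither inclusion holds.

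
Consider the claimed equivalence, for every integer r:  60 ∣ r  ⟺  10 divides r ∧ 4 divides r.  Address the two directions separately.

Only the forward implication holds.

(⟸) This fails: take r = 20. Both 10 ∣ 20 and 4 ∣ 20, yet 20 is not a multiple of 60 (since 20 = 0·60 + 20), so 60 ∤ 20.

(⟹) If 60 ∣ r, write r = 60q. Since 60 = 6·10, r = 10·(6q), so 10 ∣ r; and since 60 = 15·4, r = 4·(15q), so 4 ∣ r.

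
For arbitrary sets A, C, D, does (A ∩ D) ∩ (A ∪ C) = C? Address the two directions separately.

Both inclusions fail.

(⊆) This inclusion fails. Take A = {1}, C = ∅, D = {1}; then 1 ∈ (A ∩ D) ∩ (A ∪ C) but 1 ∉ C.

(⊇) This inclusion fails. Take A = ∅, C = {1}, D = ∅; then 1 ∈ C but 1 ∉ (A ∩ D) ∩ (A ∪ C).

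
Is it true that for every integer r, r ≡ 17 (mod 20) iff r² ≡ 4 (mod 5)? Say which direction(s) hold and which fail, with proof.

Only the forward implication holds.

[⇒] Suppose r ≡ 17 (mod 20). Then r² ≡ 17² = 289 (mod 20), and since 5 ∣ 20, also r² ≡ 4 (mod 5).

[⇐] This fails: take r = 2. Then 2² = 4 ≡ 4 (mod 5), yet 2 ≡ 2 (mod 20), not 17.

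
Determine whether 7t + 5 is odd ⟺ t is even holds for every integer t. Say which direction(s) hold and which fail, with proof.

Forward direction. Suppose 7t + 5 is odd. Since 7 is odd, 7t and t have the same parity, so 7t + 5 ≡ t + 5 (mod 2). As 5 is odd, 7t + 5 is odd exactly when t is even. Thus t is even.

Converse. Suppose t is even; write t = 2j. Then 7t + 5 = 7·(2j) + 5 = 2·7j + 5, which is odd.

The biconditional holds.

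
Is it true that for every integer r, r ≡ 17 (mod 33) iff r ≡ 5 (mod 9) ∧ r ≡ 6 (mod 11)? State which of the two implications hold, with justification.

Not equivalent: only (⇐) holds.

(⇐) If r ≡ 5 (mod 9) and r ≡ 6 (mod 11), then by the Chinese remainder theorem r ≡ 50 (mod 99). Since 50 ≡ 17 (mod 33) and 33 ∣ 99, we get r ≡ 17 (mod 33).

(⇒) This fails: r = 17 gives 17 ≡ 17 (mod 33) but 17 ≡ 8 (mod 9), so the conjunction on the right does not hold.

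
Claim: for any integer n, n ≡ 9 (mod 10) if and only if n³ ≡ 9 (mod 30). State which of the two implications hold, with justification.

(→) This fails: take n = 19. Then 19 ≡ 9 (mod 10), but 19³ = 6859 ≡ 19 (mod 30), not 9.

(←) Conversely, the residues r modulo 30 with r³ ≡ 9 (mod 30) are exactly {9}, and each is ≡ 9 (mod 10).

The forward direction fails; the converse holds.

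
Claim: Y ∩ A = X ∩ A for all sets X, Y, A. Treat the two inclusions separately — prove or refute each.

Forward inclusion. This inclusion fails. Take X = ∅, Y = {1}, A = {1}; then 1 ∈ Y ∩ A but 1 ∉ X ∩ A.

Reverse inclusion. This inclusion fails. Take X = {1}, Y = ∅, A = {1}; then 1 ∈ X ∩ A but 1 ∉ Y ∩ A.

Neither inclusion holds.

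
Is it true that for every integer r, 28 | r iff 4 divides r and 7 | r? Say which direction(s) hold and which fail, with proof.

Equivalent; both directions hold.

(⇐) Suppose 4 ∣ r and 7 ∣ r. Any common multiple of 4 and 7 is a multiple of their lcm; here gcd(4, 7) = 1, so lcm(4, 7) = 4·7 = 28, so 28 ∣ r.

(⇒) If 28 ∣ r, write r = 28q. Since 28 = 7·4, r = 4·(7q), so 4 ∣ r; and since 28 = 4·7, r = 7·(4q), so 7 ∣ r.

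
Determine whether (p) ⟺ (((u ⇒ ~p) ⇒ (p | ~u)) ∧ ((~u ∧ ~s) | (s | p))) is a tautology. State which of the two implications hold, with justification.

[⇒] Assume the antecedent. If u is true, the antecedent forces (u = T, s = F, p = T) or (u = T, s = T, p = T), and the consequent holds there. If u is false, the consequent reduces to true regardless of the other variables. Either way the consequent holds.

[⇐] This fails. Under u = F, s = F, p = F, the left side is false but the right side is true.

Only the forward direction holds.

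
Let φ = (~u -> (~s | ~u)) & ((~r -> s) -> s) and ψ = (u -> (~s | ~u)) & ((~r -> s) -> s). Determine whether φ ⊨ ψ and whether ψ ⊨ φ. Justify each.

Only the converse holds.

(→) This fails. Under r = F, s = T, u = T, the left side is true but the right side is false.

(←) Assume the antecedent. If r is true, the antecedent forces (r = T, s = T, u = F), and the consequent holds there. If r is false, the consequent reduces to true regardless of the other variables. Either way the consequent holds.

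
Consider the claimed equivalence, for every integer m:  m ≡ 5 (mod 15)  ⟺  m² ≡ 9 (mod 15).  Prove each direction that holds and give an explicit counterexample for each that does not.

Neither implication holds.

(⟹) This fails: take m = 5. Then 5 ≡ 5 (mod 15), but 5² = 25 ≡ 10 (mod 15), not 9.

(⟸) This fails: take m = 3. Then 3² = 9 ≡ 9 (mod 15), yet 3 ≡ 3 (mod 15), not 5.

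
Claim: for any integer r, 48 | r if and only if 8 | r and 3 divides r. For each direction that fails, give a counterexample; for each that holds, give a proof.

(⇐) This fails: take r = 24. Both 8 ∣ 24 and 3 ∣ 24, yet 24 is not a multiple of 48 (since 24 = 0·48 + 24), so 48 ∤ 24.

(⇒) If 48 ∣ r, write r = 48q. Since 48 = 6·8, r = 8·(6q), so 8 ∣ r; and since 48 = 16·3, r = 3·(16q), so 3 ∣ r.

Only the forward implication holds.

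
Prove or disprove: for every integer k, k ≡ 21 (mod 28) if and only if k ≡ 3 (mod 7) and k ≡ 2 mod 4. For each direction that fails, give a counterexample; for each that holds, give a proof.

[⇒] This fails: k = 21 gives 21 ≡ 21 (mod 28) but 21 ≡ 0 (mod 7), so the conjunction on the right does not hold.

[⇐] This fails: k = 10 satisfies both congruences on the right (10 ≡ 3 mod 7 and 10 ≡ 2 mod 4) yet 10 ≡ 10 (mod 28), not 21.

Neither implication holds.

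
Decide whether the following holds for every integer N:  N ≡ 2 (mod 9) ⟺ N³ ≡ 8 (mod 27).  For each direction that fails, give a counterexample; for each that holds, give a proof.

Both implications hold.

[⇒] Suppose N ≡ 2 (mod 9). Working modulo 27, N ∈ {2, 11, 20}; for each such r, r³ ≡ 8 (mod 27).

[⇐] Conversely, the residues r modulo 27 with r³ ≡ 8 (mod 27) are exactly {2, 11, 20}, and each is ≡ 2 (mod 9).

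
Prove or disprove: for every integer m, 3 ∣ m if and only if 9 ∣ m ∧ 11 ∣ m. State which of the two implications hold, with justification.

The forward direction fails; the converse holds.

(⇒) This fails: take m = 3. Certainly 3 ∣ 3, but 9 ∤ 3.

(⇐) Suppose 9 ∣ m and 11 ∣ m. Any common multiple of 9 and 11 is a multiple of their lcm; here gcd(9, 11) = 1, so lcm(9, 11) = 9·11 = 99, so 99 ∣ m. Since 3 ∣ 99, it follows that 3 ∣ m.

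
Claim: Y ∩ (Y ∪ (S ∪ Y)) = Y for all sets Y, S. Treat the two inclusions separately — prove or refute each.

The two sets are equal.

(⟸) Let x ∈ Y. Then either x ∈ Y and x ∉ S; or x ∈ Y ∩ S. In each case x ∈ Y ∩ (Y ∪ (S ∪ Y)), so Y ⊆ Y ∩ (Y ∪ (S ∪ Y)).

(⟹) Let x ∈ Y ∩ (Y ∪ (S ∪ Y)). Then either x ∈ Y and x ∉ S; or x ∈ Y ∩ S. In each case x ∈ Y, so Y ∩ (Y ∪ (S ∪ Y)) ⊆ Y.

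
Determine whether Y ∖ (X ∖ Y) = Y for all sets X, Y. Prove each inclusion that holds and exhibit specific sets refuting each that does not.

Forward inclusion. Let x ∈ Y ∖ (X ∖ Y). Then either x ∈ Y and x ∉ X; or x ∈ X ∩ Y. In each case x ∈ Y, so Y ∖ (X ∖ Y) ⊆ Y.

Reverse inclusion. Let x ∈ Y. Then either x ∈ Y and x ∉ X; or x ∈ X ∩ Y. In each case x ∈ Y ∖ (X ∖ Y), so Y ⊆ Y ∖ (X ∖ Y).

The two sets are equal.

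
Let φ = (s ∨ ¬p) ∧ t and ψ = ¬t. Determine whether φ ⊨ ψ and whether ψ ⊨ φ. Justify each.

(⟹) This fails. Under s = F, p = F, t = T, the left side is true but the right side is false.

(⟸) This fails. Under s = F, p = F, t = F, the left side is false but the right side is true.

Neither implication holds.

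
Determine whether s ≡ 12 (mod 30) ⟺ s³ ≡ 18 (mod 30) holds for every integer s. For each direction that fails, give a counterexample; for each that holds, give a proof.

Both implications hold.

(←) Suppose s³ ≡ 18 (mod 30). The only residue r in {0, …, 29} with r³ ≡ 18 (mod 30) is r = 12, so s ≡ 12 (mod 30).

(→) Suppose s ≡ 12 (mod 30). Write s = 30j + 12. Then (30j + 12)³ = 27000j³ + 32400j² + 12960j + 1728 = 30(900j³ + 1080j² + 432j + 57) + 18, so s³ ≡ 18 (mod 30).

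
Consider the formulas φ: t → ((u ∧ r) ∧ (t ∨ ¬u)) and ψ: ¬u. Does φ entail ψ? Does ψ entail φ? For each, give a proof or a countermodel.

(⇒) This fails. Under u = T, r = F, t = F, the left side is true but the right side is false.

(⇐) This fails. Under u = F, r = F, t = T, the left side is false but the right side is true.

Neither implication holds.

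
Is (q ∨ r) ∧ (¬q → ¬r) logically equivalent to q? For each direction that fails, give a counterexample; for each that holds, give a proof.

(⟸) Assume the antecedent. If r is true, the antecedent forces (r = T, q = T), and (q ∨ r) ∧ (¬q → ¬r) holds there. If r is false, the antecedent forces (r = F, q = T), and (q ∨ r) ∧ (¬q → ¬r) holds there. Either way (q ∨ r) ∧ (¬q → ¬r) holds.

(⟹) Assume the antecedent. If r is true, the antecedent forces (r = T, q = T), and q holds there. If r is false, the antecedent forces (r = F, q = T), and q holds there. Either way q holds.

The biconditional holds.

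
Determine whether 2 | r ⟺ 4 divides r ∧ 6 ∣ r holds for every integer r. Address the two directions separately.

Only the converse holds.

(⟹) This fails: take r = 2. Certainly 2 ∣ 2, but 4 ∤ 2.

(⟸) Suppose 4 ∣ r and 6 ∣ r. Any common multiple of 4 and 6 is a multiple of their lcm; here lcm(4, 6) = 4·6/gcd(4, 6) = 24/2 = 12, so 12 ∣ r. Since 2 ∣ 12, it follows that 2 ∣ r.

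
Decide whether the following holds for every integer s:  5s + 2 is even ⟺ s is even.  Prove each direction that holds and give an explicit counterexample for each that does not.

Equivalent; both directions hold.

[⇐] Suppose s is even; write s = 2j. Then 5s + 2 = 5·(2j) + 2 = 2·5j + 2, which is even.

[⇒] Suppose 5s + 2 is even. Since 5 is odd, 5s and s have the same parity, so 5s + 2 ≡ s + 2 (mod 2). As 2 is even, 5s + 2 is even exactly when s is even. Thus s is even.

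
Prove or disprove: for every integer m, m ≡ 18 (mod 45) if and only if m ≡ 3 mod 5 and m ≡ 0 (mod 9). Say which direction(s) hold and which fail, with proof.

Both directions hold; the statement is true.

[⇒] Suppose m ≡ 18 (mod 45); write m = 45j + 18. Since 5 ∣ 45, reducing mod 5 gives m ≡ 18 ≡ 3 (mod 5); since 9 ∣ 45, reducing mod 9 gives m ≡ 18 ≡ 0 (mod 9).

[⇐] Conversely, if m ≡ 3 (mod 5) and m ≡ 0 (mod 9), then by the Chinese remainder theorem m ≡ 18 (mod 45). This is exactly m ≡ 18 (mod 45).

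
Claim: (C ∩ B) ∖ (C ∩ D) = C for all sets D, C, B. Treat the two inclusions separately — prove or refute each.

The sets are not equal: only the forward inclusion holds.

Reverse inclusion. This inclusion fails. Take D = ∅, C = {1}, B = ∅; then 1 ∈ C but 1 ∉ (C ∩ B) ∖ (C ∩ D).

Forward inclusion. Let x ∈ (C ∩ B) ∖ (C ∩ D). Then x ∈ C ∩ B and x ∉ D, from which x ∈ C.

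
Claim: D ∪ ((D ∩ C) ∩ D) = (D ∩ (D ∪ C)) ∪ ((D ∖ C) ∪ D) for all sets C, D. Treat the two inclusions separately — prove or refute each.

Both inclusions hold.

(⟸) Let x ∈ (D ∩ (D ∪ C)) ∪ ((D ∖ C) ∪ D). Then either x ∈ D and x ∉ C; or x ∈ C ∩ D. In each case x ∈ D ∪ ((D ∩ C) ∩ D), so (D ∩ (D ∪ C)) ∪ ((D ∖ C) ∪ D) ⊆ D ∪ ((D ∩ C) ∩ D).

(⟹) Let x ∈ D ∪ ((D ∩ C) ∩ D). Then either x ∈ D and x ∉ C; or x ∈ C ∩ D. In each case x ∈ (D ∩ (D ∪ C)) ∪ ((D ∖ C) ∪ D), so D ∪ ((D ∩ C) ∩ D) ⊆ (D ∩ (D ∪ C)) ∪ ((D ∖ C) ∪ D).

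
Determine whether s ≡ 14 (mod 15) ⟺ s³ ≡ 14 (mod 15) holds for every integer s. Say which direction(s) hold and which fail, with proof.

(⇒) Suppose s ≡ 14 (mod 15). Write s = 15j + 14. Then (15j + 14)³ = 3375j³ + 9450j² + 8820j + 2744 = 15(225j³ + 630j² + 588j + 182) + 14, so s³ ≡ 14 (mod 15).

(⇐) Conversely, suppose s³ ≡ 14 (mod 15). The only residue r in {0, …, 14} with r³ ≡ 14 (mod 15) is r = 14, so s ≡ 14 (mod 15).

The biconditional holds.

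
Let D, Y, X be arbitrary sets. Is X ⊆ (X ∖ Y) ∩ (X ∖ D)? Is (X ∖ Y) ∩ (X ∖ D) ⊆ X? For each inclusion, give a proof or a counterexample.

The sets are not equal: only the reverse inclusion holds.

Forward inclusion. This inclusion fails. Take D = {1}, Y = ∅, X = {1}; then 1 ∈ X but 1 ∉ (X ∖ Y) ∩ (X ∖ D).

Reverse inclusion. Let x ∈ (X ∖ Y) ∩ (X ∖ D). Then x ∈ X and x ∉ D, Y, from which x ∈ X.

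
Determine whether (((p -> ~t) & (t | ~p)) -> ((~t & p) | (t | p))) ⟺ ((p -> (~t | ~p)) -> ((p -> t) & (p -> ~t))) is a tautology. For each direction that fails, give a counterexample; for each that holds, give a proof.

Neither implication holds.

(→) This fails. Under t = F, p = T, the left side is true but the right side is false.

(←) This fails. Under t = F, p = F, the left side is false but the right side is true.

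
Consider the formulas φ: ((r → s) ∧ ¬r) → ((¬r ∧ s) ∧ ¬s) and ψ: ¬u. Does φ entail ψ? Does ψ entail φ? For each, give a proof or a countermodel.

(⇒) This fails. Under u = T, s = F, r = T, the left side is true but the right side is false.

(⇐) This fails. Under u = F, s = F, r = F, the left side is false but the right side is true.

(⇒) fails and (⇐) fails.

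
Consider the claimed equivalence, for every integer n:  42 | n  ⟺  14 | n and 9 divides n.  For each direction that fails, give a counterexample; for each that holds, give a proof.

(→) This fails: take n = 42. Certainly 42 ∣ 42, but 9 ∤ 42.

(←) Suppose 14 ∣ n and 9 ∣ n. Any common multiple of 14 and 9 is a multiple of their lcm; here gcd(14, 9) = 1, so lcm(14, 9) = 14·9 = 126, so 126 ∣ n. Since 42 ∣ 126, it follows that 42 ∣ n.

(⇒) fails; (⇐) holds.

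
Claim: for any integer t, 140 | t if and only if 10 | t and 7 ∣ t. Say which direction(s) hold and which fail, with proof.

Only the forward direction holds.

Forward direction. If 140 ∣ t, write t = 140q. Since 140 = 14·10, t = 10·(14q), so 10 ∣ t; and since 140 = 20·7, t = 7·(20q), so 7 ∣ t.

Converse. This fails: take t = 70. Both 10 ∣ 70 and 7 ∣ 70, yet 70 is not a multiple of 140 (since 70 = 0·140 + 70), so 140 ∤ 70.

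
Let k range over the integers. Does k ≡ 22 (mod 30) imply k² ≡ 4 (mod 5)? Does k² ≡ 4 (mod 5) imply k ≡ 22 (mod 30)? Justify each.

Only the forward implication holds.

(⇒) Suppose k ≡ 22 (mod 30). Then k² ≡ 22² = 484 (mod 30), and since 5 ∣ 30, also k² ≡ 4 (mod 5).

(⇐) This fails: take k = 2. Then 2² = 4 ≡ 4 (mod 5), yet 2 ≡ 2 (mod 30), not 22.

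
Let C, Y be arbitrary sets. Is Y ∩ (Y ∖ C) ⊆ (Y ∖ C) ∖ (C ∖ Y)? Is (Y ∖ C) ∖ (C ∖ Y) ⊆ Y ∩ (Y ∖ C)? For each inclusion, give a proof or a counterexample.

Reverse inclusion. Let x ∈ (Y ∖ C) ∖ (C ∖ Y). Then x ∈ Y and x ∉ C, from which x ∈ Y ∩ (Y ∖ C).

Forward inclusion. Let x ∈ Y ∩ (Y ∖ C). Then x ∈ Y and x ∉ C, from which x ∈ (Y ∖ C) ∖ (C ∖ Y).

Both inclusions hold.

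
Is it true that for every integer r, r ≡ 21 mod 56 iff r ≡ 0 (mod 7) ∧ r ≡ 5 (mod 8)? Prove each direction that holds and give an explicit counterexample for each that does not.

Equivalent; both directions hold.

(⇒) Suppose r ≡ 21 (mod 56); write r = 56j + 21. Since 7 ∣ 56, reducing mod 7 gives r ≡ 21 ≡ 0 (mod 7); since 8 ∣ 56, reducing mod 8 gives r ≡ 21 ≡ 5 (mod 8).

(⇐) Conversely, if r ≡ 0 (mod 7) and r ≡ 5 (mod 8), then by the Chinese remainder theorem r ≡ 21 (mod 56). This is exactly r ≡ 21 (mod 56).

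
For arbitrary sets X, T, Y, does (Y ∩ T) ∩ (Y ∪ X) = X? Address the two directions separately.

(⟹) This inclusion fails. Take X = ∅, T = {1}, Y = {1}; then 1 ∈ (Y ∩ T) ∩ (Y ∪ X) but 1 ∉ X.

(⟸) This inclusion fails. Take X = {1}, T = ∅, Y = ∅; then 1 ∈ X but 1 ∉ (Y ∩ T) ∩ (Y ∪ X).

Both inclusions fail.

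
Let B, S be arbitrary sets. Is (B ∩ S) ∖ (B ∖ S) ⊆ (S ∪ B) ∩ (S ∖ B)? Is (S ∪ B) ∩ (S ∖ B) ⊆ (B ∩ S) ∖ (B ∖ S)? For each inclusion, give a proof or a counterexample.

(⊆) fails and (⊇) fails.

Forward inclusion. This inclusion fails. Take B = {1}, S = {1}; then 1 ∈ (B ∩ S) ∖ (B ∖ S) but 1 ∉ (S ∪ B) ∩ (S ∖ B).

Reverse inclusion. This inclusion fails. Take B = ∅, S = {1}; then 1 ∈ (S ∪ B) ∩ (S ∖ B) but 1 ∉ (B ∩ S) ∖ (B ∖ S).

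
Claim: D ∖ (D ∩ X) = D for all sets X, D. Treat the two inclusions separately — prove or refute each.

Only the forward inclusion holds.

Forward inclusion. Let x ∈ D ∖ (D ∩ X). Then x ∈ D and x ∉ X, from which x ∈ D.

Reverse inclusion. This inclusion fails. Take X = {1}, D = {1}; then 1 ∈ D but 1 ∉ D ∖ (D ∩ X).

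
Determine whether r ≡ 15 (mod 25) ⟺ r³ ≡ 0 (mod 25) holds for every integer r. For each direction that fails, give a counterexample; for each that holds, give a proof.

The forward direction holds; the converse fails.

(⟹) Suppose r ≡ 15 (mod 25). Write r = 25j + 15. Then (25j + 15)³ = 15625j³ + 28125j² + 16875j + 3375 = 25(625j³ + 1125j² + 675j + 135) + 0, so r³ ≡ 0 (mod 25).

(⟸) This fails: take r = 0. Then 0³ = 0 ≡ 0 (mod 25), yet 0 ≡ 0 (mod 25), not 15.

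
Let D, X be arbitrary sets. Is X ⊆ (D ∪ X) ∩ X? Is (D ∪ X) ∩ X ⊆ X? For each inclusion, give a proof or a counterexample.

(⊆) Let x ∈ X. Then either x ∈ X and x ∉ D; or x ∈ D ∩ X. In each case x ∈ (D ∪ X) ∩ X, so X ⊆ (D ∪ X) ∩ X.

(⊇) Let x ∈ (D ∪ X) ∩ X. Then either x ∈ X and x ∉ D; or x ∈ D ∩ X. In each case x ∈ X, so (D ∪ X) ∩ X ⊆ X.

The two sets are equal.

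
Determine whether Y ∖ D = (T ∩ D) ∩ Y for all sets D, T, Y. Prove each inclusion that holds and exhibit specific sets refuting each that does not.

Both inclusions fail.

Forward inclusion. This inclusion fails. Take D = ∅, T = ∅, Y = {1}; then 1 ∈ Y ∖ D but 1 ∉ (T ∩ D) ∩ Y.

Reverse inclusion. This inclusion fails. Take D = {1}, T = {1}, Y = {1}; then 1 ∈ (T ∩ D) ∩ Y but 1 ∉ Y ∖ D.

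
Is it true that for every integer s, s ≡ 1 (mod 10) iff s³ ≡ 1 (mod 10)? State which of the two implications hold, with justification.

(⇒) Suppose s ≡ 1 (mod 10). Write s = 10j + 1. Then (10j + 1)³ = 1000j³ + 300j² + 30j + 1 = 10(100j³ + 30j² + 3j) + 1, so s³ ≡ 1 (mod 10).

(⇐) Conversely, suppose s³ ≡ 1 (mod 10). The only residue r in {0, …, 9} with r³ ≡ 1 (mod 10) is r = 1, so s ≡ 1 (mod 10).

Both directions hold; the statement is true.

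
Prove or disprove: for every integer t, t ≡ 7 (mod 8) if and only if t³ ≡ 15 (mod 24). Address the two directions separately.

Only the converse holds.

(→) This fails: take t = 7. Then 7 ≡ 7 (mod 8), but 7³ = 343 ≡ 7 (mod 24), not 15.

(←) Conversely, the residues r modulo 24 with r³ ≡ 15 (mod 24) are exactly {15}, and each is ≡ 7 (mod 8).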